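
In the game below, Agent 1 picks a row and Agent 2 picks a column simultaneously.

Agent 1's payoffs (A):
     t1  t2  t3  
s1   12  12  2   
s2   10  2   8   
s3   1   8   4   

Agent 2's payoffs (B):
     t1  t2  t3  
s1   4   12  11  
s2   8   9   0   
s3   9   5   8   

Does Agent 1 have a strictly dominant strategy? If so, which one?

None

Check whether one of Agent 1's strategies beats all alternatives regardless of what the opponent does.
s1 is not dominant: against t3, s2 gives 8 > 2.
s2 is not dominant: against t1, s1 gives 12 > 10.
s3 is not dominant: against t1, s1 gives 12 > 1.
No single strategy is best against every opponent action.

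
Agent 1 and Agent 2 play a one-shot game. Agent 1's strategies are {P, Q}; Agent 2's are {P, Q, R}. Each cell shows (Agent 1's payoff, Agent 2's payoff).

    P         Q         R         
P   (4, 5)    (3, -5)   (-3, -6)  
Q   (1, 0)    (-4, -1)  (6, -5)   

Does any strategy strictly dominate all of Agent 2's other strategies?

A strategy is strictly dominant if it gives Agent 2 a strictly higher payoff than every other strategy, against every choice by the opponent.
P strictly dominates: vs P: 5 > each of {-5, -6}; vs Q: 0 > each of {-1, -5}.

P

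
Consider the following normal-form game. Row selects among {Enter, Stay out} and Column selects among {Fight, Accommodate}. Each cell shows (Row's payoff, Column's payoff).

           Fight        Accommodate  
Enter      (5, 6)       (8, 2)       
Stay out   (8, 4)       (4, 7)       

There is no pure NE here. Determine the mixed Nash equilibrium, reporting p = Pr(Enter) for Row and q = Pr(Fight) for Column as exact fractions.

p = 3/7, q = 4/7

In a mixed NE each player is indifferent between their pure strategies, so the opponent's mix sets the indifference.
Column indifferent between Fight and Accommodate: p·6 + (1−p)·4 = p·2 + (1−p)·7 ⟹ 4 + 2p = 7 + (-5)p ⟹ p = 3/7.
Row indifferent between Enter and Stay out: q·5 + (1−q)·8 = q·8 + (1−q)·4 ⟹ 8 + (-3)q = 4 + 4q ⟹ q = 4/7.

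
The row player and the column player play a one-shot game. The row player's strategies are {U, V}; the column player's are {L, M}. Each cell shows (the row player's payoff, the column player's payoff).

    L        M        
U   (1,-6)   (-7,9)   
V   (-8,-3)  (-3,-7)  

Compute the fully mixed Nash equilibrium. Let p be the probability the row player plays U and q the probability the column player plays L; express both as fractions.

p = 4/19, q = 4/13

In a mixed NE each player is indifferent between their pure strategies, so the opponent's mix sets the indifference.
The column player indifferent between L and M: p·(-6) + (1−p)·(-3) = p·9 + (1−p)·(-7) ⟹ (-3) + (-3)p = (-7) + 16p ⟹ p = 4/19.
The row player indifferent between U and V: q·1 + (1−q)·(-7) = q·(-8) + (1−q)·(-3) ⟹ (-7) + 8q = (-3) + (-5)q ⟹ q = 4/13.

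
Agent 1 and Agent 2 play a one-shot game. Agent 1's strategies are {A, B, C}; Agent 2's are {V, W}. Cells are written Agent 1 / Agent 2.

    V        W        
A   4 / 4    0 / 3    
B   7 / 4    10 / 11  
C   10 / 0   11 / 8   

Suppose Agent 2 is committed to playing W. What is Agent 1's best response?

With Agent 2 fixed at W, Agent 1's payoffs are: A → 0, B → 10, C → 11.
The maximum is 11, achieved by C.

C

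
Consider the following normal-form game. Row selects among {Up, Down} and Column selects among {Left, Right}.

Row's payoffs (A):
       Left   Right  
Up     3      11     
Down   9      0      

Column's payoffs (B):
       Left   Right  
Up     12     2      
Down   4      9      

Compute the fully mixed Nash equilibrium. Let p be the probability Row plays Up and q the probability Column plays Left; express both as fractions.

Each player's mixing probability is pinned down by making the *other* player indifferent.
Column indifferent between Left and Right: p·12 + (1−p)·4 = p·2 + (1−p)·9 ⟹ 4 + 8p = 9 + (-7)p ⟹ p = 1/3.
Row indifferent between Up and Down: q·3 + (1−q)·11 = q·9 + (1−q)·0 ⟹ 11 + (-8)q = 0 + 9q ⟹ q = 11/17.

p = 1/3, q = 11/17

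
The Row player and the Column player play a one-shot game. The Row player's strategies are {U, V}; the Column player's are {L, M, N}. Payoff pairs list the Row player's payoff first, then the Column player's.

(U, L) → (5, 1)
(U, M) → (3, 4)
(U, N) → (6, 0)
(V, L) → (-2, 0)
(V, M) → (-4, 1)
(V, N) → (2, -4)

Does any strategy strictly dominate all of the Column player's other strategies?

A strategy is strictly dominant if it gives the Column player a strictly higher payoff than every other strategy, against every choice by the opponent.
M strictly dominates: vs U: 4 > each of {1, 0}; vs V: 1 > each of {0, -4}.

M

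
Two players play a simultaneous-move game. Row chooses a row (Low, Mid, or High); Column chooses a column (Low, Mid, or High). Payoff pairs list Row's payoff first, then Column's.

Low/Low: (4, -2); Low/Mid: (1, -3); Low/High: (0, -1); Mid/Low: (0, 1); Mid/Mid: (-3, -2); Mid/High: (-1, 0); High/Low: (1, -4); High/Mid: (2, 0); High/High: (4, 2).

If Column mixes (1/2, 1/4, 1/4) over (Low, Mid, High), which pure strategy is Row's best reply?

Row's best reply maximizes expected payoff against the mix.
Low: (1/2)·4 + (1/4)·1 + (1/4)·0 = 9/4
Mid: (1/2)·0 + (1/4)·(-3) + (1/4)·(-1) = -1
High: (1/2)·1 + (1/4)·2 + (1/4)·4 = 2
Highest expected payoff is 9/4, from Low.

Low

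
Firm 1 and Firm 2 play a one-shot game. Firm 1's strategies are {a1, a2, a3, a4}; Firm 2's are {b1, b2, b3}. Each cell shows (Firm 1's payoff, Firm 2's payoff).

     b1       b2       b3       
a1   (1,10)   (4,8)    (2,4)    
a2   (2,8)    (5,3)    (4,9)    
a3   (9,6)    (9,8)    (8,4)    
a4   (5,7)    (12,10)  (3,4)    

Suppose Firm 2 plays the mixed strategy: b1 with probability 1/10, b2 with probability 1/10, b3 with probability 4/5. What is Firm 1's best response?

Compute Firm 1's expected payoff from each pure strategy against the given mix.
a1: (1/10)·1 + (1/10)·4 + (4/5)·2 = 21/10
a2: (1/10)·2 + (1/10)·5 + (4/5)·4 = 39/10
a3: (1/10)·9 + (1/10)·9 + (4/5)·8 = 41/5
a4: (1/10)·5 + (1/10)·12 + (4/5)·3 = 41/10
Highest expected payoff is 41/5, from a3.

a3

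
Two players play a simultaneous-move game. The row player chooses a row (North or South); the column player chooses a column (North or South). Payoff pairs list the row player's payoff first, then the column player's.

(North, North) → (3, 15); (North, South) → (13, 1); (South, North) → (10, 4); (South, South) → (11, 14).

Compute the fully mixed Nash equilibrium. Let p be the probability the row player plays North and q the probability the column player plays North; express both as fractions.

p = 5/12, q = 2/9

In a mixed NE each player is indifferent between their pure strategies, so the opponent's mix sets the indifference.
The column player indifferent between North and South: p·15 + (1−p)·4 = p·1 + (1−p)·14 ⟹ 4 + 11p = 14 + (-13)p ⟹ p = 5/12.
The row player indifferent between North and South: q·3 + (1−q)·13 = q·10 + (1−q)·11 ⟹ 13 + (-10)q = 11 + (-1)q ⟹ q = 2/9.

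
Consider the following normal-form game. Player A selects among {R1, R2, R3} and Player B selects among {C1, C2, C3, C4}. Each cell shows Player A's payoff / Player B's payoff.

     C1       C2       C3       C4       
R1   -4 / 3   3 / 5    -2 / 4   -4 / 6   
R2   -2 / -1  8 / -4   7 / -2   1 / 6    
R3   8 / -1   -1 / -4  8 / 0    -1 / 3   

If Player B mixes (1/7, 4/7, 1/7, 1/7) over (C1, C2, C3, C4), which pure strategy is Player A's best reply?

Player A's best reply maximizes expected payoff against the mix.
R1: (1/7)·(-4) + (4/7)·3 + (1/7)·(-2) + (1/7)·(-4) = 2/7
R2: (1/7)·(-2) + (4/7)·8 + (1/7)·7 + (1/7)·1 = 38/7
R3: (1/7)·8 + (4/7)·(-1) + (1/7)·8 + (1/7)·(-1) = 11/7
Highest expected payoff is 38/7, from R2.

R2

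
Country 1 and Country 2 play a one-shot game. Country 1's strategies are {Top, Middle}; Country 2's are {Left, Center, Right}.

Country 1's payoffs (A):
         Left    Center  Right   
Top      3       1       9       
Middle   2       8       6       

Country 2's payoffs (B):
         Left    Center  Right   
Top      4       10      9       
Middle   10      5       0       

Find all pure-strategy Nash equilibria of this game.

A profile is a Nash equilibrium when each player is best-responding to the other.
Country 1's best responses — vs Left: Top (payoff 3); vs Center: Middle (payoff 8); vs Right: Top (payoff 9).
Country 2's best responses — vs Top: Center (payoff 10); vs Middle: Left (payoff 10).
No cell has both players best-responding. For instance, Country 1's best reply to Center is Middle, but against Middle Country 2 prefers Left over Center.

No pure-strategy Nash equilibrium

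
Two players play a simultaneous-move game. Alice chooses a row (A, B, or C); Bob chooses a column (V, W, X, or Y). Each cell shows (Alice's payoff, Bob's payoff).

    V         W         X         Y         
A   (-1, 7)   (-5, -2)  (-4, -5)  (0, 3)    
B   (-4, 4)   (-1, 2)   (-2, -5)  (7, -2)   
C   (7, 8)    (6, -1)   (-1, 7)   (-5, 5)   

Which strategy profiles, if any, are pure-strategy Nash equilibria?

Find each player's best response to every opponent strategy; NE are the intersections.
Alice's best responses — vs V: C (payoff 7); vs W: C (payoff 6); vs X: C (payoff -1); vs Y: B (payoff 7).
Bob's best responses — vs A: V (payoff 7); vs B: V (payoff 4); vs C: V (payoff 8).
The only mutual best response is (C, V); neither player gains by switching there.

(C, V)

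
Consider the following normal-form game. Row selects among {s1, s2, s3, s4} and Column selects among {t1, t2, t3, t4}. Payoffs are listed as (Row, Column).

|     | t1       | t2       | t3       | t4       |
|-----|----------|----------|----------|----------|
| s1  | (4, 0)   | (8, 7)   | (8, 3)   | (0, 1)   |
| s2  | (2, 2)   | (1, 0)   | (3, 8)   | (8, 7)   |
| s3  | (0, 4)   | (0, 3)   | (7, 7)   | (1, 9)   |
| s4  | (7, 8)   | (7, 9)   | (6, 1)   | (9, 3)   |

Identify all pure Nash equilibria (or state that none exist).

(s1, t2)

Find each player's best response to every opponent strategy; NE are the intersections.
Row's best responses — vs t1: s4 (payoff 7); vs t2: s1 (payoff 8); vs t3: s1 (payoff 8); vs t4: s4 (payoff 9).
Column's best responses — vs s1: t2 (payoff 7); vs s2: t3 (payoff 8); vs s3: t4 (payoff 9); vs s4: t2 (payoff 9).
The only mutual best response is (s1, t2); neither player gains by switching there.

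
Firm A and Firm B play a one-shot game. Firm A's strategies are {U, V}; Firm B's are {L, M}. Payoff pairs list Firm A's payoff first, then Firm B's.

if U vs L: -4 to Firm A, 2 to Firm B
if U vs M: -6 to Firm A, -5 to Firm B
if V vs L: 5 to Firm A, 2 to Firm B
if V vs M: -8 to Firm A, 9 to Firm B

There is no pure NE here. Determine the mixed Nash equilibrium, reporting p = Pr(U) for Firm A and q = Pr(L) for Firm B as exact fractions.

Each player's mixing probability is pinned down by making the *other* player indifferent.
Firm B indifferent between L and M: p·2 + (1−p)·2 = p·(-5) + (1−p)·9 ⟹ 2 + 0p = 9 + (-14)p ⟹ p = 1/2.
Firm A indifferent between U and V: q·(-4) + (1−q)·(-6) = q·5 + (1−q)·(-8) ⟹ (-6) + 2q = (-8) + 13q ⟹ q = 2/11.

p = 1/2, q = 2/11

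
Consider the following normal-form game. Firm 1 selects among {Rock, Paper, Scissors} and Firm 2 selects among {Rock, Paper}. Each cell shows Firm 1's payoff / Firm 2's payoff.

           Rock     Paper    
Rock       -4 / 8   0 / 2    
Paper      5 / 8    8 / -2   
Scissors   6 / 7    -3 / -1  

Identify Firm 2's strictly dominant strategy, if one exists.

Rock

Check whether one of Firm 2's strategies beats all alternatives regardless of what the opponent does.
Rock strictly dominates: vs Rock: 8 > 2; vs Paper: 8 > -2; vs Scissors: 7 > -1.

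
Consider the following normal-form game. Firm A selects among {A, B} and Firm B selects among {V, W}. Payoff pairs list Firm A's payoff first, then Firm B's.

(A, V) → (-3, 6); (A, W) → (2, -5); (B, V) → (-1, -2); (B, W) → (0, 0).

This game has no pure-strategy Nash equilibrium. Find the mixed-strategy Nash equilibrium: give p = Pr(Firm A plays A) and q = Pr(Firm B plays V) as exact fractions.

p = 2/13, q = 1/2

In a mixed NE each player is indifferent between their pure strategies, so the opponent's mix sets the indifference.
Firm B indifferent between V and W: p·6 + (1−p)·(-2) = p·(-5) + (1−p)·0 ⟹ (-2) + 8p = 0 + (-5)p ⟹ p = 2/13.
Firm A indifferent between A and B: q·(-3) + (1−q)·2 = q·(-1) + (1−q)·0 ⟹ 2 + (-5)q = 0 + (-1)q ⟹ q = 1/2.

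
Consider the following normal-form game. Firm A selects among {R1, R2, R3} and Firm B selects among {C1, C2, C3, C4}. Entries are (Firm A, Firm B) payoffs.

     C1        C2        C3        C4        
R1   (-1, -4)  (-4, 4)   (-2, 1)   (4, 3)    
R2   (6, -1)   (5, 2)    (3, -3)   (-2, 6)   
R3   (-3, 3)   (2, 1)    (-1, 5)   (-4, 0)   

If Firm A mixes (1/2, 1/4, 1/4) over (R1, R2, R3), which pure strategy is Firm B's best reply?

C4

Compute Firm B's expected payoff from each pure strategy against the given mix.
C1: (1/2)·(-4) + (1/4)·(-1) + (1/4)·3 = -3/2
C2: (1/2)·4 + (1/4)·2 + (1/4)·1 = 11/4
C3: (1/2)·1 + (1/4)·(-3) + (1/4)·5 = 1
C4: (1/2)·3 + (1/4)·6 + (1/4)·0 = 3
Highest expected payoff is 3, from C4.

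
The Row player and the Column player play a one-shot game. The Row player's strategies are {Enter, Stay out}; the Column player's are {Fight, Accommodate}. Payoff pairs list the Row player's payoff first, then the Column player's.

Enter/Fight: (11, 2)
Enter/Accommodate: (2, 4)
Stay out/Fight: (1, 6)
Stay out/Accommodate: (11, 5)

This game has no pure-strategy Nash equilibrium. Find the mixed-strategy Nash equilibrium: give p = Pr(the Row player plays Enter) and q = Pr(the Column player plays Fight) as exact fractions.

Each player's mixing probability is pinned down by making the *other* player indifferent.
The Column player indifferent between Fight and Accommodate: p·2 + (1−p)·6 = p·4 + (1−p)·5 ⟹ 6 + (-4)p = 5 + (-1)p ⟹ p = 1/3.
The Row player indifferent between Enter and Stay out: q·11 + (1−q)·2 = q·1 + (1−q)·11 ⟹ 2 + 9q = 11 + (-10)q ⟹ q = 9/19.

p = 1/3, q = 9/19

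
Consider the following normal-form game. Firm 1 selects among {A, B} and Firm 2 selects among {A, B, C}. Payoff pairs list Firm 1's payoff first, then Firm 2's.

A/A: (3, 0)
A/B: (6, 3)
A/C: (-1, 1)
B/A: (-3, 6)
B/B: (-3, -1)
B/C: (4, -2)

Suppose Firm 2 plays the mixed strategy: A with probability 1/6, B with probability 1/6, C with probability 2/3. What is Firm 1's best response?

B

Firm 1's best reply maximizes expected payoff against the mix.
A: (1/6)·3 + (1/6)·6 + (2/3)·(-1) = 5/6
B: (1/6)·(-3) + (1/6)·(-3) + (2/3)·4 = 5/3
Highest expected payoff is 5/3, from B.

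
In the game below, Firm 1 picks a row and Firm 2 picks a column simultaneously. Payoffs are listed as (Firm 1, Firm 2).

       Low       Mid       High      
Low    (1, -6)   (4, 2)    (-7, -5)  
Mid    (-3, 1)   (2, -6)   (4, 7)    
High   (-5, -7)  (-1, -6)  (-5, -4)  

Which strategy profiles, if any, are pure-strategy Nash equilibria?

(Low, Mid) and (Mid, High)

Find each player's best response to every opponent strategy; NE are the intersections.
Firm 1's best responses — vs Low: Low (payoff 1); vs Mid: Low (payoff 4); vs High: Mid (payoff 4).
Firm 2's best responses — vs Low: Mid (payoff 2); vs Mid: High (payoff 7); vs High: High (payoff -4).
Mutual best responses occur at (Low, Mid) and (Mid, High); at each, neither player gains by switching.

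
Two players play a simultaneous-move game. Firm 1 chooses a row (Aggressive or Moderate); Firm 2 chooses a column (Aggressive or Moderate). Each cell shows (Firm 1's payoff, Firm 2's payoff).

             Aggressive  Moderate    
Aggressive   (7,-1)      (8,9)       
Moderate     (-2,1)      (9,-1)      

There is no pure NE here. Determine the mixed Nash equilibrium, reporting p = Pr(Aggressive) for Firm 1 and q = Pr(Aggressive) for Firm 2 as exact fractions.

p = 1/6, q = 1/10

In a mixed NE each player is indifferent between their pure strategies, so the opponent's mix sets the indifference.
Firm 2 indifferent between Aggressive and Moderate: p·(-1) + (1−p)·1 = p·9 + (1−p)·(-1) ⟹ 1 + (-2)p = (-1) + 10p ⟹ p = 1/6.
Firm 1 indifferent between Aggressive and Moderate: q·7 + (1−q)·8 = q·(-2) + (1−q)·9 ⟹ 8 + (-1)q = 9 + (-11)q ⟹ q = 1/10.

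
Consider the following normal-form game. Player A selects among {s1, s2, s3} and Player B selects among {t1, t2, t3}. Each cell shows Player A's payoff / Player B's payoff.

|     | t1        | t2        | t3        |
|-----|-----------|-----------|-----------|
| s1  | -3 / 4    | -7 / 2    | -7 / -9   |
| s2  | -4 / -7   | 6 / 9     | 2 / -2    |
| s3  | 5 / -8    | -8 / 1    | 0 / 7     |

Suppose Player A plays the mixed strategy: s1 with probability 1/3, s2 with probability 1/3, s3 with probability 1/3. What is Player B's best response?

Player B's best reply maximizes expected payoff against the mix.
t1: (1/3)·4 + (1/3)·(-7) + (1/3)·(-8) = -11/3
t2: (1/3)·2 + (1/3)·9 + (1/3)·1 = 4
t3: (1/3)·(-9) + (1/3)·(-2) + (1/3)·7 = -4/3
Highest expected payoff is 4, from t2.

t2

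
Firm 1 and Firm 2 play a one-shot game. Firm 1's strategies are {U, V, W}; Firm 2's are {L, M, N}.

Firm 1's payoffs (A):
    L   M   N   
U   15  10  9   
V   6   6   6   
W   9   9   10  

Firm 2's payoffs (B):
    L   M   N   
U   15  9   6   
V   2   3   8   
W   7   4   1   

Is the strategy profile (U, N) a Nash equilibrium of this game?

Holding Firm 2 at N: Firm 1 gets 9 from U but could get 10 by switching to W. Firm 1 has a profitable deviation.

No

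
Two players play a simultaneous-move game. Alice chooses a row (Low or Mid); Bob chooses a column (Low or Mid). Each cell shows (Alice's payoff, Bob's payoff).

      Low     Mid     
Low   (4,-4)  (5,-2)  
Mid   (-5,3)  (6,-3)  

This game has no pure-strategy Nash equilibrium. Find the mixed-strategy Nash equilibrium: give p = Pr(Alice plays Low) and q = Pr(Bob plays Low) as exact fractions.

In a mixed NE each player is indifferent between their pure strategies, so the opponent's mix sets the indifference.
Bob indifferent between Low and Mid: p·(-4) + (1−p)·3 = p·(-2) + (1−p)·(-3) ⟹ 3 + (-7)p = (-3) + 1p ⟹ p = 3/4.
Alice indifferent between Low and Mid: q·4 + (1−q)·5 = q·(-5) + (1−q)·6 ⟹ 5 + (-1)q = 6 + (-11)q ⟹ q = 1/10.

p = 3/4, q = 1/10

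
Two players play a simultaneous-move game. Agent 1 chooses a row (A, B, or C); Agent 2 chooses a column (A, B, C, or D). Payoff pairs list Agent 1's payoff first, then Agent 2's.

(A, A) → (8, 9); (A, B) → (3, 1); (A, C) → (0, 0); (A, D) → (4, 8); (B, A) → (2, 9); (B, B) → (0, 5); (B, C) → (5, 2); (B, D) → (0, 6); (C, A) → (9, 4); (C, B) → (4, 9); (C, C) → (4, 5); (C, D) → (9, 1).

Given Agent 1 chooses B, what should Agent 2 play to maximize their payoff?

With Agent 1 fixed at B, Agent 2's payoffs are: A → 9, B → 5, C → 2, D → 6.
The maximum is 9, achieved by A.

A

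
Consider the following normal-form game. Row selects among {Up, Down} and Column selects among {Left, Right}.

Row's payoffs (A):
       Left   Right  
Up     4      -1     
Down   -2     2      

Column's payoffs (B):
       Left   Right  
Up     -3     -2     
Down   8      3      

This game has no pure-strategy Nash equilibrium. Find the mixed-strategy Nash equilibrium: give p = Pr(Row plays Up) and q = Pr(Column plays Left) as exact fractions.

p = 5/6, q = 1/3

In a mixed NE each player is indifferent between their pure strategies, so the opponent's mix sets the indifference.
Column indifferent between Left and Right: p·(-3) + (1−p)·8 = p·(-2) + (1−p)·3 ⟹ 8 + (-11)p = 3 + (-5)p ⟹ p = 5/6.
Row indifferent between Up and Down: q·4 + (1−q)·(-1) = q·(-2) + (1−q)·2 ⟹ (-1) + 5q = 2 + (-4)q ⟹ q = 1/3.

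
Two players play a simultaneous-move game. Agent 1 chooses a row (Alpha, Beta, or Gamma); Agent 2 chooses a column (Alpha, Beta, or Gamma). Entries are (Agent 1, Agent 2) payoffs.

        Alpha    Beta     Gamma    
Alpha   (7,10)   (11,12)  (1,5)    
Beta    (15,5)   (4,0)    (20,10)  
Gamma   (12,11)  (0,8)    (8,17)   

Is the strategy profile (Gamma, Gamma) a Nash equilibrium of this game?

Holding Agent 2 at Gamma: Agent 1 gets 8 from Gamma but could get 20 by switching to Beta. Agent 1 has a profitable deviation.

No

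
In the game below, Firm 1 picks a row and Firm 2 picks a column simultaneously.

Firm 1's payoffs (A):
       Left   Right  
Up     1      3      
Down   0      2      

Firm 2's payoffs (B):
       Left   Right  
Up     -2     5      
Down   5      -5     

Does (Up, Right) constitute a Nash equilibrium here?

Yes

Holding Firm 2 at Right: Firm 1 gets 3 from Up, versus 2 from Down. No profitable deviation for Firm 1.
Holding Firm 1 at Up: Firm 2 gets 5 from Right, versus -2 from Left. No profitable deviation for Firm 2 either.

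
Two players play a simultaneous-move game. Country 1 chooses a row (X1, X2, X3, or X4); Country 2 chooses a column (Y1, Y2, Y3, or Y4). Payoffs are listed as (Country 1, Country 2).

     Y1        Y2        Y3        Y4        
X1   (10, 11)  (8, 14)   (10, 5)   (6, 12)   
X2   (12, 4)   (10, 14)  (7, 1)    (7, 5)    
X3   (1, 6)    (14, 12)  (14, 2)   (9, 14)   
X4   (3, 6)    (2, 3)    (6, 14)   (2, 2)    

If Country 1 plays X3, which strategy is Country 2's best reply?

With Country 1 fixed at X3, Country 2's payoffs are: Y1 → 6, Y2 → 12, Y3 → 2, Y4 → 14.
The maximum is 14, achieved by Y4.

Y4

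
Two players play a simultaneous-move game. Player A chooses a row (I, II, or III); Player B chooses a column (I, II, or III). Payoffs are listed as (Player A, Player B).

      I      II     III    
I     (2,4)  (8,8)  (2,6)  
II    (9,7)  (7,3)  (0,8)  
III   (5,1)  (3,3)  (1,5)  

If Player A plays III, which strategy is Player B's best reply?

With Player A fixed at III, Player B's payoffs are: I → 1, II → 3, III → 5.
The maximum is 5, achieved by III.

III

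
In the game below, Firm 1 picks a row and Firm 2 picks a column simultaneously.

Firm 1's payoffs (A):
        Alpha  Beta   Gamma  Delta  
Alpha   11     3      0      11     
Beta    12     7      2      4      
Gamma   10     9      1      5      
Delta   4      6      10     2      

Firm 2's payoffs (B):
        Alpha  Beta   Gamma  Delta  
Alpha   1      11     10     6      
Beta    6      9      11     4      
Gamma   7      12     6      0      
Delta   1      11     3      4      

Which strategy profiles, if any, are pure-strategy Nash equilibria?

Find each player's best response to every opponent strategy; NE are the intersections.
Firm 1's best responses — vs Alpha: Beta (payoff 12); vs Beta: Gamma (payoff 9); vs Gamma: Delta (payoff 10); vs Delta: Alpha (payoff 11).
Firm 2's best responses — vs Alpha: Beta (payoff 11); vs Beta: Gamma (payoff 11); vs Gamma: Beta (payoff 12); vs Delta: Beta (payoff 11).
The only mutual best response is (Gamma, Beta); neither player gains by switching there.

(Gamma, Beta)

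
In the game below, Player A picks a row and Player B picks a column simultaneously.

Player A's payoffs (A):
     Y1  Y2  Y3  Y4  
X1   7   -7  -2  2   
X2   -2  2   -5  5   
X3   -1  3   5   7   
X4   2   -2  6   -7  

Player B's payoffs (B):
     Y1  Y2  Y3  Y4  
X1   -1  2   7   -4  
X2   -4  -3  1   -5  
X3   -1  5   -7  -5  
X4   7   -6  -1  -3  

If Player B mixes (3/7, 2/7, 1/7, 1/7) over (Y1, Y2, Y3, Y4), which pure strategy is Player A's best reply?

X3

Compute Player A's expected payoff from each pure strategy against the given mix.
X1: (3/7)·7 + (2/7)·(-7) + (1/7)·(-2) + (1/7)·2 = 1
X2: (3/7)·(-2) + (2/7)·2 + (1/7)·(-5) + (1/7)·5 = -2/7
X3: (3/7)·(-1) + (2/7)·3 + (1/7)·5 + (1/7)·7 = 15/7
X4: (3/7)·2 + (2/7)·(-2) + (1/7)·6 + (1/7)·(-7) = 1/7
Highest expected payoff is 15/7, from X3.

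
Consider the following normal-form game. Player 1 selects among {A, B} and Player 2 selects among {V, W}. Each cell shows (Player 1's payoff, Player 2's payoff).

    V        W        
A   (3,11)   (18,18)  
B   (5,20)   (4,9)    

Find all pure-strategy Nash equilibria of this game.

(A, W) and (B, V)

A profile is a Nash equilibrium when each player is best-responding to the other.
Player 1's best responses — vs V: B (payoff 5); vs W: A (payoff 18).
Player 2's best responses — vs A: W (payoff 18); vs B: V (payoff 20).
Mutual best responses occur at (A, W) and (B, V); at each, neither player gains by switching.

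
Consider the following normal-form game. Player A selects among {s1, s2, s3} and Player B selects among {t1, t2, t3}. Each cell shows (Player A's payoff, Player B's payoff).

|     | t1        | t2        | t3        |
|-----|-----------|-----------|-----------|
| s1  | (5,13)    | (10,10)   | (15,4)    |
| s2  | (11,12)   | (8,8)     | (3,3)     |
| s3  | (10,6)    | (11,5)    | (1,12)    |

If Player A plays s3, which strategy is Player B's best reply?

With Player A fixed at s3, Player B's payoffs are: t1 → 6, t2 → 5, t3 → 12.
The maximum is 12, achieved by t3.

t3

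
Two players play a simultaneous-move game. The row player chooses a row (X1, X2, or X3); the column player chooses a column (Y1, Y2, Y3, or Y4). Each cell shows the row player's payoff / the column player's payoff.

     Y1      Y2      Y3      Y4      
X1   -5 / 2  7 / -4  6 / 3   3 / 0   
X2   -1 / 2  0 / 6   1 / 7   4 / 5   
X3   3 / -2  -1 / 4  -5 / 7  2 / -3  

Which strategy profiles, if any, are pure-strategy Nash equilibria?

(X1, Y3)

Check mutual best responses: a cell is a NE iff neither player can gain by unilaterally deviating.
The row player's best responses — vs Y1: X3 (payoff 3); vs Y2: X1 (payoff 7); vs Y3: X1 (payoff 6); vs Y4: X2 (payoff 4).
The column player's best responses — vs X1: Y3 (payoff 3); vs X2: Y3 (payoff 7); vs X3: Y3 (payoff 7).
The only mutual best response is (X1, Y3); neither player gains by switching there.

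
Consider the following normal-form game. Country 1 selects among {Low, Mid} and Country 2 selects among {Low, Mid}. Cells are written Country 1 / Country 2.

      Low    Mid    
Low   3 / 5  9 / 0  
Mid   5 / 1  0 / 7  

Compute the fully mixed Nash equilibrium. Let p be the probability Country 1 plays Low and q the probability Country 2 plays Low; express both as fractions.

p = 6/11, q = 9/11

In a mixed NE each player is indifferent between their pure strategies, so the opponent's mix sets the indifference.
Country 2 indifferent between Low and Mid: p·5 + (1−p)·1 = p·0 + (1−p)·7 ⟹ 1 + 4p = 7 + (-7)p ⟹ p = 6/11.
Country 1 indifferent between Low and Mid: q·3 + (1−q)·9 = q·5 + (1−q)·0 ⟹ 9 + (-6)q = 0 + 5q ⟹ q = 9/11.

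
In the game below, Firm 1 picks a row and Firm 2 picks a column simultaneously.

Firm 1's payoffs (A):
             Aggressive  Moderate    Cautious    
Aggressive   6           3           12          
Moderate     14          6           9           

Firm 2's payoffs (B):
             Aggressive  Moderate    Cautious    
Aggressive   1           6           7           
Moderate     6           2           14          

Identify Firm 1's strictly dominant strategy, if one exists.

A strategy is strictly dominant if it gives Firm 1 a strictly higher payoff than every other strategy, against every choice by the opponent.
Aggressive is not dominant: against Aggressive, Moderate gives 14 > 6.
Moderate is not dominant: against Cautious, Aggressive gives 12 > 9.
No single strategy is best against every opponent action.

None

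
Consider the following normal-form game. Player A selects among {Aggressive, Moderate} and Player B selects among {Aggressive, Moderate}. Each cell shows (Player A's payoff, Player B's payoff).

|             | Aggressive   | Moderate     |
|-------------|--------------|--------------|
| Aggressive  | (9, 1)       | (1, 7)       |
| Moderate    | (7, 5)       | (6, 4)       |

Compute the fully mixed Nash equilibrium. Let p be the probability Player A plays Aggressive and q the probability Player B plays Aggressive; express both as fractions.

In a mixed NE each player is indifferent between their pure strategies, so the opponent's mix sets the indifference.
Player B indifferent between Aggressive and Moderate: p·1 + (1−p)·5 = p·7 + (1−p)·4 ⟹ 5 + (-4)p = 4 + 3p ⟹ p = 1/7.
Player A indifferent between Aggressive and Moderate: q·9 + (1−q)·1 = q·7 + (1−q)·6 ⟹ 1 + 8q = 6 + 1q ⟹ q = 5/7.

p = 1/7, q = 5/7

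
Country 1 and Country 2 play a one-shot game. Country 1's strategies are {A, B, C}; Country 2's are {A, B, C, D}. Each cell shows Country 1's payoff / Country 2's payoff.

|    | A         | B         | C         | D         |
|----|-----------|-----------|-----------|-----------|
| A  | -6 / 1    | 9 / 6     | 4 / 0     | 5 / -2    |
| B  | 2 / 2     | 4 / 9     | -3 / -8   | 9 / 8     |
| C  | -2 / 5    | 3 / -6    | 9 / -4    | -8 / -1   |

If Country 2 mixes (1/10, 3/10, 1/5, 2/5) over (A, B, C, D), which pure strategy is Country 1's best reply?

A

Compute Country 1's expected payoff from each pure strategy against the given mix.
A: (1/10)·(-6) + (3/10)·9 + (1/5)·4 + (2/5)·5 = 49/10
B: (1/10)·2 + (3/10)·4 + (1/5)·(-3) + (2/5)·9 = 22/5
C: (1/10)·(-2) + (3/10)·3 + (1/5)·9 + (2/5)·(-8) = -7/10
Highest expected payoff is 49/10, from A.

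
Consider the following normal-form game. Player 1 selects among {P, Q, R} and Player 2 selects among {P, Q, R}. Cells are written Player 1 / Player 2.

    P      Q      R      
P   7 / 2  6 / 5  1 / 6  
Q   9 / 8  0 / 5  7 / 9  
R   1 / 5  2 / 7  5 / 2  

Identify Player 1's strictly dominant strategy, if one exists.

No strictly dominant strategy

Check whether one of Player 1's strategies beats all alternatives regardless of what the opponent does.
P is not dominant: against P, Q gives 9 > 7.
Q is not dominant: against Q, P gives 6 > 0.
R is not dominant: against P, P gives 7 > 1.
No single strategy is best against every opponent action.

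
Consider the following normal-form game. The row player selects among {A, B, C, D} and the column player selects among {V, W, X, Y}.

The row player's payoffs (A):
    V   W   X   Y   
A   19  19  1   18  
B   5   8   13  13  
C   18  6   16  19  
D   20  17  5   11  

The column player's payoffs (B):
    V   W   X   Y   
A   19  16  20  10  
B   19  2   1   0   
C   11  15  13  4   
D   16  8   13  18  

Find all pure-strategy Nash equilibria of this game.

No pure-strategy Nash equilibrium

Check mutual best responses: a cell is a NE iff neither player can gain by unilaterally deviating.
The row player's best responses — vs V: D (payoff 20); vs W: A (payoff 19); vs X: C (payoff 16); vs Y: C (payoff 19).
The column player's best responses — vs A: X (payoff 20); vs B: V (payoff 19); vs C: W (payoff 15); vs D: Y (payoff 18).
No cell has both players best-responding. For instance, the row player's best reply to Y is C, but against C the column player prefers W over Y.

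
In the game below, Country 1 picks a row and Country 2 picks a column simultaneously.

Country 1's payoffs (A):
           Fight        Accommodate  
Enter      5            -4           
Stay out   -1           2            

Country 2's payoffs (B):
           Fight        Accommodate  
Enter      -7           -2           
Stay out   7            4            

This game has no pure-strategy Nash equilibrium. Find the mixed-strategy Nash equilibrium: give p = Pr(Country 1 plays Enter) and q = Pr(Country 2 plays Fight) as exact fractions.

p = 3/8, q = 1/2

Each player's mixing probability is pinned down by making the *other* player indifferent.
Country 2 indifferent between Fight and Accommodate: p·(-7) + (1−p)·7 = p·(-2) + (1−p)·4 ⟹ 7 + (-14)p = 4 + (-6)p ⟹ p = 3/8.
Country 1 indifferent between Enter and Stay out: q·5 + (1−q)·(-4) = q·(-1) + (1−q)·2 ⟹ (-4) + 9q = 2 + (-3)q ⟹ q = 1/2.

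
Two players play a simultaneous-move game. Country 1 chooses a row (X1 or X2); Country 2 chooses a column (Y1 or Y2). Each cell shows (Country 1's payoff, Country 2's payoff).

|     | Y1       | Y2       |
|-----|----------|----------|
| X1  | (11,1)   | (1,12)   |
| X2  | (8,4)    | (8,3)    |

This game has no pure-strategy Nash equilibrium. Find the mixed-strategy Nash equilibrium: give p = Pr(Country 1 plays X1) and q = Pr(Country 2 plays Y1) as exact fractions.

Each player's mixing probability is pinned down by making the *other* player indifferent.
Country 2 indifferent between Y1 and Y2: p·1 + (1−p)·4 = p·12 + (1−p)·3 ⟹ 4 + (-3)p = 3 + 9p ⟹ p = 1/12.
Country 1 indifferent between X1 and X2: q·11 + (1−q)·1 = q·8 + (1−q)·8 ⟹ 1 + 10q = 8 + 0q ⟹ q = 7/10.

p = 1/12, q = 7/10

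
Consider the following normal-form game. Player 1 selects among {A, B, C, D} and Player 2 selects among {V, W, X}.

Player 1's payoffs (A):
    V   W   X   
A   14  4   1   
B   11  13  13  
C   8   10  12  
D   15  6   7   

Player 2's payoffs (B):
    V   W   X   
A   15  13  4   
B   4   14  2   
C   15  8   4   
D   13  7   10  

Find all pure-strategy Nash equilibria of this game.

Find each player's best response to every opponent strategy; NE are the intersections.
Player 1's best responses — vs V: D (payoff 15); vs W: B (payoff 13); vs X: B (payoff 13).
Player 2's best responses — vs A: V (payoff 15); vs B: W (payoff 14); vs C: V (payoff 15); vs D: V (payoff 13).
Mutual best responses occur at (B, W) and (D, V); at each, neither player gains by switching.

(B, W) and (D, V)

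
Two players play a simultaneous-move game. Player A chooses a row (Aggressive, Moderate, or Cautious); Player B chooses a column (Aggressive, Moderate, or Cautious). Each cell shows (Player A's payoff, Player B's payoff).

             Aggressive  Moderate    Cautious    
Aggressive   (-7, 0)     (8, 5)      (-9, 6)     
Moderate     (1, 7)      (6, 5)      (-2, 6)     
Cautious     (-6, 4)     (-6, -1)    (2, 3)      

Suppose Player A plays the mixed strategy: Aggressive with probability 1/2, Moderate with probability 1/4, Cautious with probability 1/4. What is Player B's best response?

Compute Player B's expected payoff from each pure strategy against the given mix.
Aggressive: (1/2)·0 + (1/4)·7 + (1/4)·4 = 11/4
Moderate: (1/2)·5 + (1/4)·5 + (1/4)·(-1) = 7/2
Cautious: (1/2)·6 + (1/4)·6 + (1/4)·3 = 21/4
Highest expected payoff is 21/4, from Cautious.

Cautious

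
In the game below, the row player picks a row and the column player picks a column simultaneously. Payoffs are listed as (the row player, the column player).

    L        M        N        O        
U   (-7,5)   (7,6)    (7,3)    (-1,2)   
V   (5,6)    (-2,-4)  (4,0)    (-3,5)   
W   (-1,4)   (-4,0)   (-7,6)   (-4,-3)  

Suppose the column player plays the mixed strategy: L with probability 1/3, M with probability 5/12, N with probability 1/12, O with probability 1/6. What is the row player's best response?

The row player's best reply maximizes expected payoff against the mix.
U: (1/3)·(-7) + (5/12)·7 + (1/12)·7 + (1/6)·(-1) = 1
V: (1/3)·5 + (5/12)·(-2) + (1/12)·4 + (1/6)·(-3) = 2/3
W: (1/3)·(-1) + (5/12)·(-4) + (1/12)·(-7) + (1/6)·(-4) = -13/4
Highest expected payoff is 1, from U.

U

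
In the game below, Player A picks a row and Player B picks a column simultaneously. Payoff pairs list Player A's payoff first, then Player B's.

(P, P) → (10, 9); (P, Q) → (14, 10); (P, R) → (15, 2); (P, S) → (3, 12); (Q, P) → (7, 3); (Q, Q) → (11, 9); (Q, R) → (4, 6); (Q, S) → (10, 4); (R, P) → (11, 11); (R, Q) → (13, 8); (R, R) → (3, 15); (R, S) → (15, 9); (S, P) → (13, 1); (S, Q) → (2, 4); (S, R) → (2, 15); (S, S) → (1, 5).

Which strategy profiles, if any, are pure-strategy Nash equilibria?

There is no pure-strategy Nash equilibrium

Find each player's best response to every opponent strategy; NE are the intersections.
Player A's best responses — vs P: S (payoff 13); vs Q: P (payoff 14); vs R: P (payoff 15); vs S: R (payoff 15).
Player B's best responses — vs P: S (payoff 12); vs Q: Q (payoff 9); vs R: R (payoff 15); vs S: R (payoff 15).
No cell has both players best-responding. For instance, Player A's best reply to Q is P, but against P Player B prefers S over Q.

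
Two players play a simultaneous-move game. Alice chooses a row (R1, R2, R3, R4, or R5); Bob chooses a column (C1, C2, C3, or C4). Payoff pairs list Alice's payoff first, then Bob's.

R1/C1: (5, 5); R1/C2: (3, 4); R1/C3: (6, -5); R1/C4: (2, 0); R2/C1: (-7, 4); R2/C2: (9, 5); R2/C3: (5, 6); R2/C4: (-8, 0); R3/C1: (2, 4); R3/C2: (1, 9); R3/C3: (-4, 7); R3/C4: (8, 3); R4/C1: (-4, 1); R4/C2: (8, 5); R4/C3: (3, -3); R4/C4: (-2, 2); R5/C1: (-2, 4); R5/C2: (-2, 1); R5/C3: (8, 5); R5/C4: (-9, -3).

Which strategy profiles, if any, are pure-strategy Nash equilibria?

(R1, C1) and (R5, C3)

Check mutual best responses: a cell is a NE iff neither player can gain by unilaterally deviating.
Alice's best responses — vs C1: R1 (payoff 5); vs C2: R2 (payoff 9); vs C3: R5 (payoff 8); vs C4: R3 (payoff 8).
Bob's best responses — vs R1: C1 (payoff 5); vs R2: C3 (payoff 6); vs R3: C2 (payoff 9); vs R4: C2 (payoff 5); vs R5: C3 (payoff 5).
Mutual best responses occur at (R1, C1) and (R5, C3); at each, neither player gains by switching.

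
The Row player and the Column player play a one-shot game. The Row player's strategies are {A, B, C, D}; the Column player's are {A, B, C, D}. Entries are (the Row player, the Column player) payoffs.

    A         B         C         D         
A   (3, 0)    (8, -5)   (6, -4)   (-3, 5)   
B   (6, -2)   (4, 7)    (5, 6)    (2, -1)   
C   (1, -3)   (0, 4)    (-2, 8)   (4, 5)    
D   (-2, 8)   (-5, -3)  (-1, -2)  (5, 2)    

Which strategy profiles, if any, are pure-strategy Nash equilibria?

Find each player's best response to every opponent strategy; NE are the intersections.
The Row player's best responses — vs A: B (payoff 6); vs B: A (payoff 8); vs C: A (payoff 6); vs D: D (payoff 5).
The Column player's best responses — vs A: D (payoff 5); vs B: B (payoff 7); vs C: C (payoff 8); vs D: A (payoff 8).
No cell has both players best-responding. For instance, the Row player's best reply to B is A, but against A the Column player prefers D over B.

No pure-strategy Nash equilibrium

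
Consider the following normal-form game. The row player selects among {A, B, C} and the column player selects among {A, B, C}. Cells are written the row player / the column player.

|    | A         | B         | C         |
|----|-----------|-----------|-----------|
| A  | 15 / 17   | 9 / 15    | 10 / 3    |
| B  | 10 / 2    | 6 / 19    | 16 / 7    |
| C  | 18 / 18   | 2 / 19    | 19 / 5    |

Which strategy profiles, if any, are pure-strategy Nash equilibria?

No pure-strategy Nash equilibrium

Check mutual best responses: a cell is a NE iff neither player can gain by unilaterally deviating.
The row player's best responses — vs A: C (payoff 18); vs B: A (payoff 9); vs C: C (payoff 19).
The column player's best responses — vs A: A (payoff 17); vs B: B (payoff 19); vs C: B (payoff 19).
No cell has both players best-responding. For instance, the row player's best reply to B is A, but against A the column player prefers A over B.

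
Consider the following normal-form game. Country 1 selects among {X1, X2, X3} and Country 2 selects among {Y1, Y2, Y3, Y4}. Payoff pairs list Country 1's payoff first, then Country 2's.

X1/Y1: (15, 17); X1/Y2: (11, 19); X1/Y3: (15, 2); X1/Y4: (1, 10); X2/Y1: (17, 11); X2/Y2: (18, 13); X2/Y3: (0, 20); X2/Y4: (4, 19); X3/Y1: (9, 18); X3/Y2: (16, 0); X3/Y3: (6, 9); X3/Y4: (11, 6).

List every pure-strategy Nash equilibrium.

None

Find each player's best response to every opponent strategy; NE are the intersections.
Country 1's best responses — vs Y1: X2 (payoff 17); vs Y2: X2 (payoff 18); vs Y3: X1 (payoff 15); vs Y4: X3 (payoff 11).
Country 2's best responses — vs X1: Y2 (payoff 19); vs X2: Y3 (payoff 20); vs X3: Y1 (payoff 18).
No cell has both players best-responding. For instance, Country 1's best reply to Y2 is X2, but against X2 Country 2 prefers Y3 over Y2.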